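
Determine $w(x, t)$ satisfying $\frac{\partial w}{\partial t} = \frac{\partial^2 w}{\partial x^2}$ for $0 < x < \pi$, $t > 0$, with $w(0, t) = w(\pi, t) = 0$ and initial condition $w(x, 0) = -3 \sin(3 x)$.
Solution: Using separation of variables $w = X(x)T(t)$:
Eigenfunctions: $\sin(nx)$, $n = 1, 2, 3, \ldots$
General solution: $w(x, t) = \sum c_n \sin(nx) e^{-n^2 t}$
Matching $w(x,0) = -3 \sin(3 x)$ term by term: $c_3=-3$.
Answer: $w(x, t) = -3 e^{-9 t} \sin(3 x)$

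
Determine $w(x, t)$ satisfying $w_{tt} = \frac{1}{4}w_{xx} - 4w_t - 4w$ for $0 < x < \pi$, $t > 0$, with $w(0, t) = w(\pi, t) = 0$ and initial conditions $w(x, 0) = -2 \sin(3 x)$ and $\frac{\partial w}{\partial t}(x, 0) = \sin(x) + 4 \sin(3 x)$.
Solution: Substitute $w = e^{-2t}u$, i.e. $u = e^{2t}w$.
By the product rule, $w_t = e^{-2t}(u_t - 2u)$, $w_{tt} = e^{-2t}(u_{tt} - 4u_t + 4u)$, $w_{xx} = e^{-2t}u_{xx}$.
Substituting into the PDE and dividing by $e^{-2t}$: $u_{tt} - 4u_t + 4u = \frac{1}{4}u_{xx} - 4(u_t - 2u) - 4u$.
The lower-order terms cancel, leaving the standard wave equation $u_{tt} = \frac{1}{4}u_{xx}$.
Initial data for $u$: $u(x,0) = w(x,0) = -2 \sin(3 x)$; $u_t(x,0) = w_t(x,0) + 2w(x,0) = \sin(x)$. The boundary conditions carry over: $u(0,t) = u(\pi,t) = 0$.
Solve for $u$:
  Using separation of variables $u = X(x)T(t)$:
  Eigenfunctions: $\sin(nx)$, $n = 1, 2, 3, \ldots$
  General solution: $u(x, t) = \sum [A_n \cos(n t/2) + B_n \sin(n t/2)] \sin(nx)$
  From $u(x,0) = -2 \sin(3 x)$: $A_3=-2$. From $u_t(x,0) = \sin(x)$, using $u_t(x,0) = \sum \omega_n B_n \sin(nx)$ with $\omega_n = n/2$: $B_1 = 1/(1/2) = 2$.
Hence $u(x,t) = 2 \sin(t/2) \sin(x) - 2 \sin(3 x) \cos(3 t/2)$.
Transform back: $w(x,t) = e^{-2t}u(x,t)$.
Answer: $w(x, t) = 2 e^{-2 t} \sin(t/2) \sin(x) - 2 e^{-2 t} \sin(3 x) \cos(3 t/2)$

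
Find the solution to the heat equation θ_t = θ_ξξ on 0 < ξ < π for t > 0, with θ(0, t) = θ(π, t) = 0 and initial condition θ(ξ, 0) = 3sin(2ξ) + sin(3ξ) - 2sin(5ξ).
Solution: Separating variables: θ = Σ c_n exp(-n²t) sin(nξ). From θ(ξ,0) = 3sin(2ξ) + sin(3ξ) - 2sin(5ξ): c_2=3, c_3=1, c_5=-2.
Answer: θ(ξ, t) = 3exp(-4t)sin(2ξ) + exp(-9t)sin(3ξ) - 2exp(-25t)sin(5ξ)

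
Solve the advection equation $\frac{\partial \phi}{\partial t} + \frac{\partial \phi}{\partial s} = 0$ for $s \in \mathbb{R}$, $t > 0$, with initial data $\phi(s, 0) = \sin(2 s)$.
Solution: By method of characteristics (waves move right with speed 1):
Along characteristics $s - t =$ const, $\phi$ is constant, so $\phi(s,t) = f(s - t)$ with $f = \phi( \cdot , 0)$.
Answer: $\phi(s, t) = \sin(2 s - 2 t)$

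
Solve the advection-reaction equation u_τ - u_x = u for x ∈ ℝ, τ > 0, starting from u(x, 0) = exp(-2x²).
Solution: Substitute u = exp(τ)w.
Then u_τ = exp(τ)(w_τ + w), u_x = exp(τ)w_x; substituting and dividing by exp(τ), the lower-order terms cancel: w_τ - w_x = 0 (standard advection equation).
Data for w: w(x,0) = u(x,0) = exp(-2x²).
By characteristics (dx/dτ = -1), w(x,τ) = f(x + τ) with f = w(·, 0).
So w(x,τ) = exp(-2(x + τ)²), and u(x,τ) = exp(τ)w(x,τ).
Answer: u(x, τ) = exp(τ)exp(-2(x + τ)²)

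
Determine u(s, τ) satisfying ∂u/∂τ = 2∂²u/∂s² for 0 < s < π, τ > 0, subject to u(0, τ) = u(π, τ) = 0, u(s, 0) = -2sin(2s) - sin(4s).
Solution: Using separation of variables u = X(s)T(τ):
Eigenfunctions: sin(ns), n = 1, 2, 3, ...
General solution: u(s, τ) = Σ c_n sin(ns) exp(-2n² τ)
Matching u(s,0) = -2sin(2s) - sin(4s) term by term: c_2=-2, c_4=-1.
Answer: u(s, τ) = -2exp(-8τ)sin(2s) - exp(-32τ)sin(4s)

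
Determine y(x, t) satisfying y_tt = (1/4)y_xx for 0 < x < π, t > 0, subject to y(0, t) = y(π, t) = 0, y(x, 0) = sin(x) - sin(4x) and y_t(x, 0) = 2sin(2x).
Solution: Using separation of variables y = X(x)T(t):
Eigenfunctions: sin(nx), n = 1, 2, 3, ...
General solution: y(x, t) = Σ [A_n cos(n t/2) + B_n sin(n t/2)] sin(nx)
From y(x,0) = sin(x) - sin(4x): A_1=1, A_4=-1. From y_t(x,0) = 2sin(2x), using y_t(x,0) = Σ ω_n B_n sin(nx) with ω_n = n/2: B_2 = 2/1 = 2.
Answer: y(x, t) = 2sin(t)sin(2x) + sin(x)cos(t/2) - sin(4x)cos(2t)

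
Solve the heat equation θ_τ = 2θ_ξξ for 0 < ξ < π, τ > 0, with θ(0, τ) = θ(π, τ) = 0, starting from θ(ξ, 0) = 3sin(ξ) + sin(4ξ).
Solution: Separating variables: θ = Σ c_n exp(-2n²τ) sin(nξ). From θ(ξ,0) = 3sin(ξ) + sin(4ξ): c_1=3, c_4=1.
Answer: θ(ξ, τ) = 3exp(-2τ)sin(ξ) + exp(-32τ)sin(4ξ)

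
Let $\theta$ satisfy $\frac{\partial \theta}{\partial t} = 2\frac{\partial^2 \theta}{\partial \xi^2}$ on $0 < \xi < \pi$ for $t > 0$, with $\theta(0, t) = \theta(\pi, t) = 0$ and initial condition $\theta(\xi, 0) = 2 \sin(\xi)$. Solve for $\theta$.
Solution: Using separation of variables $\theta = X(\xi)G(t)$:
Eigenfunctions: $\sin(n\xi)$, $n = 1, 2, 3, \ldots$
General solution: $\theta(\xi, t) = \sum c_n \sin(n\xi) e^{-2n^2 t}$
Matching $\theta(\xi,0) = 2 \sin(\xi)$ term by term: $c_1=2$.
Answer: $\theta(\xi, t) = 2 e^{-2 t} \sin(\xi)$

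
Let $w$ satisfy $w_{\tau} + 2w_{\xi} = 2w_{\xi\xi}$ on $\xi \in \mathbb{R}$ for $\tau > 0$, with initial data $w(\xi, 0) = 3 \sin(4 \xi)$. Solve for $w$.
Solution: Moving frame: $\eta = \xi - 2\tau$, $\sigma = \tau$, $w = u(\eta,\sigma)$, so $w_{\tau} = u_{\sigma} - 2u_{\eta}$ and $w_{\xi\xi} = u_{\eta\eta}$.
Hence $w_{\tau} + 2w_{\xi} = u_{\sigma}$ and the PDE becomes the heat equation $u_{\sigma} = 2u_{\eta\eta}$ on $\eta \in \mathbb{R}$.
Initial data: $u(\eta,0) = w(\eta,0) = 3 \sin(4 \eta)$. Each mode $\sin(n\eta)$ decays as $e^{-2n^2\sigma}$ on $\mathbb{R}$, so $u(\eta,\sigma) = \sum c_n e^{-2n^2\sigma} \sin(n\eta)$ with $c_4=3$: $u(\eta,\sigma) = 3 e^{-32 \sigma} \sin(4 \eta)$.
Substituting back: $w(\xi,\tau) = u(\xi - 2\tau, \tau)$.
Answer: $w(\xi, \tau) = -3 e^{-32 \tau} \sin(8 \tau - 4 \xi)$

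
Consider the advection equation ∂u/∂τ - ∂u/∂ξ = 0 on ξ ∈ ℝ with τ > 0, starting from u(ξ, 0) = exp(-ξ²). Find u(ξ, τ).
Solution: By method of characteristics (waves move left with speed 1):
Along characteristics ξ + τ = const, u is constant, so u(ξ,τ) = f(ξ + τ) with f = u(·, 0).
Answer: u(ξ, τ) = exp(-(ξ + τ)²)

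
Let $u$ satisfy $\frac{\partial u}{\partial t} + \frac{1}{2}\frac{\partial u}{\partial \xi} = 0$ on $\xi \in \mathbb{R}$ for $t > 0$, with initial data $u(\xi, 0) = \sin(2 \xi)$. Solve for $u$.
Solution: By characteristics ($d\xi/dt = 1/2$), $u(\xi,t) = f(\xi - \frac{1}{2}t)$ with $f = u( \cdot , 0)$.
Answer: $u(\xi, t) = \sin(2 \xi - t)$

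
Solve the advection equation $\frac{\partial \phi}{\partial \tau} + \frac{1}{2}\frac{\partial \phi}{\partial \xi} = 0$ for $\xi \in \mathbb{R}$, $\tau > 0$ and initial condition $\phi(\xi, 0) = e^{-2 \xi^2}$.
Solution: By method of characteristics (waves move right with speed 1/2):
Along characteristics $\xi - \frac{1}{2}\tau =$ const, $\phi$ is constant, so $\phi(\xi,\tau) = f(\xi - \frac{1}{2}\tau)$ with $f = \phi( \cdot , 0)$.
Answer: $\phi(\xi, \tau) = e^{-2 (-\tau/2 + \xi)^2}$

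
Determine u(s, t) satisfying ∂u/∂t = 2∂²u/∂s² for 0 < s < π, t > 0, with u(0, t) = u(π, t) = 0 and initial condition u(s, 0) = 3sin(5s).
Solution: Using separation of variables u = X(s)T(t):
Eigenfunctions: sin(ns), n = 1, 2, 3, ...
General solution: u(s, t) = Σ c_n sin(ns) exp(-2n² t)
Matching u(s,0) = 3sin(5s) term by term: c_5=3.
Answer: u(s, t) = 3exp(-50t)sin(5s)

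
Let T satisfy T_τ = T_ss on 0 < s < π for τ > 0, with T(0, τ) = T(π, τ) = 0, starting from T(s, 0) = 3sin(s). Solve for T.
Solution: Using separation of variables T = X(s)G(τ):
Eigenfunctions: sin(ns), n = 1, 2, 3, ...
General solution: T(s, τ) = Σ c_n sin(ns) exp(-n² τ)
Matching T(s,0) = 3sin(s) term by term: c_1=3.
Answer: T(s, τ) = 3exp(-τ)sin(s)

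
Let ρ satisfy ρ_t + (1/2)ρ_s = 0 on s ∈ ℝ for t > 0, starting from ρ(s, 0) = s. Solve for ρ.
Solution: By characteristics (ds/dt = 1/2), ρ(s,t) = f(s - (1/2)t) with f = ρ(·, 0).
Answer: ρ(s, t) = s - (1/2)t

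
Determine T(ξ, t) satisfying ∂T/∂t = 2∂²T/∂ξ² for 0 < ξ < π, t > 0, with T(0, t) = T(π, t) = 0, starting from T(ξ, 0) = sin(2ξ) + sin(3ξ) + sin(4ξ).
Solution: Separating variables: T = Σ c_n exp(-2n²t) sin(nξ). From T(ξ,0) = sin(2ξ) + sin(3ξ) + sin(4ξ): c_2=1, c_3=1, c_4=1.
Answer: T(ξ, t) = exp(-8t)sin(2ξ) + exp(-18t)sin(3ξ) + exp(-32t)sin(4ξ)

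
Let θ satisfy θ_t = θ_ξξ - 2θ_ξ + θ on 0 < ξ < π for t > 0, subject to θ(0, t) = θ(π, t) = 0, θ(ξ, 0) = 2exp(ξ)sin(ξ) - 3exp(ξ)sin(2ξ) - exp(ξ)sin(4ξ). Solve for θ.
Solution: Substitute θ = exp(ξ)u.
Then θ_ξ = exp(ξ)(u_ξ + u), θ_ξξ = exp(ξ)(u_ξξ + 2u_ξ + u), θ_t = exp(ξ)u_t; substituting and dividing by exp(ξ), the lower-order terms cancel: u_t = u_ξξ (standard heat equation).
Data for u: u(ξ,0) = exp(-ξ)θ(ξ,0) = 2sin(ξ) - 3sin(2ξ) - sin(4ξ). The boundary conditions carry over: u(0,t) = u(π,t) = 0.
Separating variables: u = Σ c_n exp(-n²t) sin(nξ). From u(ξ,0) = 2sin(ξ) - 3sin(2ξ) - sin(4ξ): c_1=2, c_2=-3, c_4=-1.
So u(ξ,t) = 2exp(-t)sin(ξ) - 3exp(-4t)sin(2ξ) - exp(-16t)sin(4ξ), and θ(ξ,t) = exp(ξ)u(ξ,t).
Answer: θ(ξ, t) = 2exp(-t)exp(ξ)sin(ξ) - 3exp(-4t)exp(ξ)sin(2ξ) - exp(-16t)exp(ξ)sin(4ξ)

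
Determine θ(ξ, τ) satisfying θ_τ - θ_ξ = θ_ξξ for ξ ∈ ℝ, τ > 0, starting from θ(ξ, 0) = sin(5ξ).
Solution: Change to a moving frame: let η = ξ + τ, σ = τ and write θ(ξ,τ) = u(η,σ).
By the chain rule θ_τ = u_σ + u_η, θ_ξ = u_η, θ_ξξ = u_ηη.
Then θ_τ - θ_ξ = u_σ: the advection term cancels and the PDE becomes the heat equation u_σ = u_ηη on η ∈ ℝ.
Initial data: u(η,0) = θ(η,0) = sin(5η).
On η ∈ ℝ each mode satisfies (sin(nη))″ = -n² sin(nη), so exp(-n²σ) sin(nη) solves the heat equation; by superposition u(η,σ) = Σ c_n exp(-n²σ) sin(nη).
Reading off the coefficients: c_5=1, so u(η,σ) = exp(-25σ)sin(5η).
Substituting back η = ξ + τ, σ = τ: θ(ξ,τ) = u(ξ + τ, τ).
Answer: θ(ξ, τ) = exp(-25τ)sin(5ξ + 5τ)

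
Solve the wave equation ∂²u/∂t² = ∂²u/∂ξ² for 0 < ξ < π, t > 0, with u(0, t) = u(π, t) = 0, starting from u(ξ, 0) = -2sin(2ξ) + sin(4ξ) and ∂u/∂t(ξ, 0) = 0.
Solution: Using separation of variables u = X(ξ)T(t):
Eigenfunctions: sin(nξ), n = 1, 2, 3, ...
General solution: u(ξ, t) = Σ [A_n cos(n t) + B_n sin(n t)] sin(nξ)
From u(ξ,0) = -2sin(2ξ) + sin(4ξ): A_2=-2, A_4=1. From u_t(ξ,0) = 0: all B_n = 0.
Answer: u(ξ, t) = -2sin(2ξ)cos(2t) + sin(4ξ)cos(4t)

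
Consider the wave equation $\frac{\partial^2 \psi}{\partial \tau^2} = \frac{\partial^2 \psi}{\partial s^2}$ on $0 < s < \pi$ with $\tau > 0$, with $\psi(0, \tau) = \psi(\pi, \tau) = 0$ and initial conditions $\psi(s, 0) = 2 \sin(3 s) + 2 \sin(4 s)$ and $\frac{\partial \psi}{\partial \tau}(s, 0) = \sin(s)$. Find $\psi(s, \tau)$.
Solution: Using separation of variables $\psi = X(s)T(\tau)$:
Eigenfunctions: $\sin(ns)$, $n = 1, 2, 3, \ldots$
General solution: $\psi(s, \tau) = \sum [A_n \cos(n \tau) + B_n \sin(n \tau)] \sin(ns)$
From $\psi(s,0) = 2 \sin(3 s) + 2 \sin(4 s)$: $A_3=2, A_4=2$. From $\psi_{\tau}(s,0) = \sin(s)$, using $\psi_{\tau}(s,0) = \sum \omega_n B_n \sin(ns)$ with $\omega_n = n$: $B_1 = 1/1 = 1$.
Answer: $\psi(s, \tau) = \sin(\tau) \sin(s) + 2 \sin(3 s) \cos(3 \tau) + 2 \sin(4 s) \cos(4 \tau)$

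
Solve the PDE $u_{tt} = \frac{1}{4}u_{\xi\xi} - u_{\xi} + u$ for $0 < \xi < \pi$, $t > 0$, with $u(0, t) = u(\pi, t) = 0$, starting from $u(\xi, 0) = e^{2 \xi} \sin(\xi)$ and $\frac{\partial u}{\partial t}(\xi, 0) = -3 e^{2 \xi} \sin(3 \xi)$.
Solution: Substitute $u = e^{2\xi}w$, i.e. $w = e^{-2\xi}u$.
By the product rule, $u_{\xi} = e^{2\xi}(w_{\xi} + 2w)$, $u_{\xi\xi} = e^{2\xi}(w_{\xi\xi} + 4w_{\xi} + 4w)$, $u_{tt} = e^{2\xi}w_{tt}$.
Substituting into the PDE and dividing by $e^{2\xi}$: $w_{tt} = \frac{1}{4}(w_{\xi\xi} + 4w_{\xi} + 4w) - (w_{\xi} + 2w) + w$.
The lower-order terms cancel, leaving the standard wave equation $w_{tt} = \frac{1}{4}w_{\xi\xi}$.
Initial data for $w$: $w(\xi,0) = e^{-2\xi}u(\xi,0) = \sin(\xi)$; $w_t(\xi,0) = e^{-2\xi}u_t(\xi,0) = -3 \sin(3 \xi)$. The boundary conditions carry over: $w(0,t) = w(\pi,t) = 0$.
Solve for $w$:
  Using separation of variables $w = X(\xi)T(t)$:
  Eigenfunctions: $\sin(n\xi)$, $n = 1, 2, 3, \ldots$
  General solution: $w(\xi, t) = \sum [A_n \cos(n t/2) + B_n \sin(n t/2)] \sin(n\xi)$
  From $w(\xi,0) = \sin(\xi)$: $A_1=1$. From $w_t(\xi,0) = -3 \sin(3 \xi)$, using $w_t(\xi,0) = \sum \omega_n B_n \sin(n\xi)$ with $\omega_n = n/2$: $B_3 = (-3)/(3/2) = -2$.
Hence $w(\xi,t) = -2 \sin(3 t/2) \sin(3 \xi) + \sin(\xi) \cos(t/2)$.
Transform back: $u(\xi,t) = e^{2\xi}w(\xi,t)$.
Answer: $u(\xi, t) = e^{2 \xi} \sin(\xi) \cos(t/2) - 2 e^{2 \xi} \sin(3 \xi) \sin(3 t/2)$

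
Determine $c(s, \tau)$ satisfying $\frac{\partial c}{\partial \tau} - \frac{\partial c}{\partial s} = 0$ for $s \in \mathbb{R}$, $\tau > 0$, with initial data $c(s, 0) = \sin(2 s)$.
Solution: By characteristics ($ds/d\tau = -1$), $c(s,\tau) = f(s + \tau)$ with $f = c( \cdot , 0)$.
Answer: $c(s, \tau) = \sin(2 \tau + 2 s)$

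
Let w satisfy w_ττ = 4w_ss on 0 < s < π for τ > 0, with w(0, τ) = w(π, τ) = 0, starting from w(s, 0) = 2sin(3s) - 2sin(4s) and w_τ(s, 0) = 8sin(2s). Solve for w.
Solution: Using separation of variables w = X(s)T(τ):
Eigenfunctions: sin(ns), n = 1, 2, 3, ...
General solution: w(s, τ) = Σ [A_n cos(2n τ) + B_n sin(2n τ)] sin(ns)
From w(s,0) = 2sin(3s) - 2sin(4s): A_3=2, A_4=-2. From w_τ(s,0) = 8sin(2s), using w_τ(s,0) = Σ ω_n B_n sin(ns) with ω_n = 2n: B_2 = 8/4 = 2.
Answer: w(s, τ) = 2sin(2s)sin(4τ) + 2sin(3s)cos(6τ) - 2sin(4s)cos(8τ)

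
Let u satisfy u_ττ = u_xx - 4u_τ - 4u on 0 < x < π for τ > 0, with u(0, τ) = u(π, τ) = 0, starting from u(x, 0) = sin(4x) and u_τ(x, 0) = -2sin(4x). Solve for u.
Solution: Substitute u = exp(-2τ)w.
Then u_τ = exp(-2τ)(w_τ - 2w), u_ττ = exp(-2τ)(w_ττ - 4w_τ + 4w), u_xx = exp(-2τ)w_xx; substituting and dividing by exp(-2τ), the lower-order terms cancel: w_ττ = w_xx (standard wave equation).
Data for w: w(x,0) = u(x,0) = sin(4x); w_τ(x,0) = u_τ(x,0) + 2u(x,0) = 0. The boundary conditions carry over: w(0,τ) = w(π,τ) = 0.
Separating variables: w = Σ [A_n cos(ω_n τ) + B_n sin(ω_n τ)] sin(nx), ω_n = n. From ICs: A_4=1.
So w(x,τ) = sin(4x)cos(4τ), and u(x,τ) = exp(-2τ)w(x,τ).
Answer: u(x, τ) = exp(-2τ)sin(4x)cos(4τ)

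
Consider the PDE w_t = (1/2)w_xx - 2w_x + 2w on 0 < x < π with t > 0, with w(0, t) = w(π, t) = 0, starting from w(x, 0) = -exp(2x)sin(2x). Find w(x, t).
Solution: Substitute w = exp(2x)u.
Then w_x = exp(2x)(u_x + 2u), w_xx = exp(2x)(u_xx + 4u_x + 4u), w_t = exp(2x)u_t; substituting and dividing by exp(2x), the lower-order terms cancel: u_t = (1/2)u_xx (standard heat equation).
Data for u: u(x,0) = exp(-2x)w(x,0) = -sin(2x). The boundary conditions carry over: u(0,t) = u(π,t) = 0.
Separating variables: u = Σ c_n exp(-n²t/2) sin(nx). From u(x,0) = -sin(2x): c_2=-1.
So u(x,t) = -exp(-2t)sin(2x), and w(x,t) = exp(2x)u(x,t).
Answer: w(x, t) = -exp(-2t)exp(2x)sin(2x)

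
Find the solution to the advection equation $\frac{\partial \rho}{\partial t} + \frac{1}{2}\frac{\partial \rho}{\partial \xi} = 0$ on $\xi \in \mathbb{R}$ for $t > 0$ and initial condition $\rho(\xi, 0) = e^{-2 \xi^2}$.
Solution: By method of characteristics (waves move right with speed 1/2):
Along characteristics $\xi - \frac{1}{2}t =$ const, $\rho$ is constant, so $\rho(\xi,t) = f(\xi - \frac{1}{2}t)$ with $f = \rho( \cdot , 0)$.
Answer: $\rho(\xi, t) = e^{-2 (\xi - t/2)^2}$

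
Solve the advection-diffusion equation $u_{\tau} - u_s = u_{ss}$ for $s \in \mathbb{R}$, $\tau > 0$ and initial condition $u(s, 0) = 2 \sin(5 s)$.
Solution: Change to a moving frame: let $\eta = s + \tau$, $\sigma = \tau$ and write $u(s,\tau) = w(\eta,\sigma)$.
By the chain rule $u_{\tau} = w_{\sigma} + w_{\eta}$, $u_s = w_{\eta}$, $u_{ss} = w_{\eta\eta}$.
Then $u_{\tau} - u_s = w_{\sigma}$: the advection term cancels and the PDE becomes the heat equation $w_{\sigma} = w_{\eta\eta}$ on $\eta \in \mathbb{R}$.
Initial data: $w(\eta,0) = u(\eta,0) = 2 \sin(5 \eta)$.
On $\eta \in \mathbb{R}$ each mode satisfies $(\sin(n\eta))'' = -n^2 \sin(n\eta)$, so $e^{-n^2\sigma} \sin(n\eta)$ solves the heat equation; by superposition $w(\eta,\sigma) = \sum c_n e^{-n^2\sigma} \sin(n\eta)$.
Reading off the coefficients: $c_5=2$, so $w(\eta,\sigma) = 2 e^{-25 \sigma} \sin(5 \eta)$.
Substituting back $\eta = s + \tau$, $\sigma = \tau$: $u(s,\tau) = w(s + \tau, \tau)$.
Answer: $u(s, \tau) = 2 e^{-25 \tau} \sin(5 \tau + 5 s)$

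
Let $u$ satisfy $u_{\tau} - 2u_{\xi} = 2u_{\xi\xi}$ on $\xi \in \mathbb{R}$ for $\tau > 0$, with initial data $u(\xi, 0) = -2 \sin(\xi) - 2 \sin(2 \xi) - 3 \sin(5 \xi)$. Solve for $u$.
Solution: Moving frame: $\eta = \xi + 2\tau$, $\sigma = \tau$, $u = w(\eta,\sigma)$, so $u_{\tau} = w_{\sigma} + 2w_{\eta}$ and $u_{\xi\xi} = w_{\eta\eta}$.
Hence $u_{\tau} - 2u_{\xi} = w_{\sigma}$ and the PDE becomes the heat equation $w_{\sigma} = 2w_{\eta\eta}$ on $\eta \in \mathbb{R}$.
Initial data: $w(\eta,0) = u(\eta,0) = -2 \sin(\eta) - 2 \sin(2 \eta) - 3 \sin(5 \eta)$. Each mode $\sin(n\eta)$ decays as $e^{-2n^2\sigma}$ on $\mathbb{R}$, so $w(\eta,\sigma) = \sum c_n e^{-2n^2\sigma} \sin(n\eta)$ with $c_1=-2, c_2=-2, c_5=-3$: $w(\eta,\sigma) = -2 e^{-2 \sigma} \sin(\eta) - 2 e^{-8 \sigma} \sin(2 \eta) - 3 e^{-50 \sigma} \sin(5 \eta)$.
Substituting back: $u(\xi,\tau) = w(\xi + 2\tau, \tau)$.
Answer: $u(\xi, \tau) = -2 e^{-2 \tau} \sin(2 \tau + \xi) - 2 e^{-8 \tau} \sin(4 \tau + 2 \xi) - 3 e^{-50 \tau} \sin(10 \tau + 5 \xi)$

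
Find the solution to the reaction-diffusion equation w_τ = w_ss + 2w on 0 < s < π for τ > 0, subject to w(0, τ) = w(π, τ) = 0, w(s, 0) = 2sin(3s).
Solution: Substitute w = exp(2τ)u, i.e. u = exp(-2τ)w.
By the product rule, w_τ = exp(2τ)(u_τ + 2u), w_ss = exp(2τ)u_ss.
Substituting into the PDE and dividing by exp(2τ): u_τ + 2u = u_ss + 2u.
The lower-order terms cancel, leaving the standard heat equation u_τ = u_ss.
Initial data for u: u(s,0) = w(s,0) = 2sin(3s). The boundary conditions carry over: u(0,τ) = u(π,τ) = 0.
Solve for u:
  Using separation of variables u = X(s)T(τ):
  Eigenfunctions: sin(ns), n = 1, 2, 3, ...
  General solution: u(s, τ) = Σ c_n sin(ns) exp(-n² τ)
  Matching u(s,0) = 2sin(3s) term by term: c_3=2.
Hence u(s,τ) = 2exp(-9τ)sin(3s).
Transform back: w(s,τ) = exp(2τ)u(s,τ).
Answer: w(s, τ) = 2exp(-7τ)sin(3s)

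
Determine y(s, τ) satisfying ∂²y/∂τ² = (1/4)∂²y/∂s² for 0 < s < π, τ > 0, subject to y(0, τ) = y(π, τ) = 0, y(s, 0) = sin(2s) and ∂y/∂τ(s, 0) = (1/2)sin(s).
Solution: Using separation of variables y = X(s)T(τ):
Eigenfunctions: sin(ns), n = 1, 2, 3, ...
General solution: y(s, τ) = Σ [A_n cos(n τ/2) + B_n sin(n τ/2)] sin(ns)
From y(s,0) = sin(2s): A_2=1. From y_τ(s,0) = (1/2)sin(s), using y_τ(s,0) = Σ ω_n B_n sin(ns) with ω_n = n/2: B_1 = (1/2)/(1/2) = 1.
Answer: y(s, τ) = sin(s)sin(τ/2) + sin(2s)cos(τ)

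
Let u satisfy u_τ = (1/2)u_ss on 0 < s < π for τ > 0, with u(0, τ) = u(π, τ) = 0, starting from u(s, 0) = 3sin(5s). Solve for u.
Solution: Using separation of variables u = X(s)T(τ):
Eigenfunctions: sin(ns), n = 1, 2, 3, ...
General solution: u(s, τ) = Σ c_n sin(ns) exp(-n² τ/2)
Matching u(s,0) = 3sin(5s) term by term: c_5=3.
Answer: u(s, τ) = 3exp(-25τ/2)sin(5s)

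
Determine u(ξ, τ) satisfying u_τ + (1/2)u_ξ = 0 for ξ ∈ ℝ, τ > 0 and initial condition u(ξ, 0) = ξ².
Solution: By characteristics (dξ/dτ = 1/2), u(ξ,τ) = f(ξ - (1/2)τ) with f = u(·, 0).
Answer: u(ξ, τ) = ξ² - ξτ + (1/4)τ²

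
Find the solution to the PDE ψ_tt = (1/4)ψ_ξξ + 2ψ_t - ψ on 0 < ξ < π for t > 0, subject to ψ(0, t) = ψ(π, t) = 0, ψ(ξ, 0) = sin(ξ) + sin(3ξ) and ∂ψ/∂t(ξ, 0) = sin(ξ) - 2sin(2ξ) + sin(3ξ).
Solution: Substitute ψ = exp(t)u.
Then ψ_t = exp(t)(u_t + u), ψ_tt = exp(t)(u_tt + 2u_t + u), ψ_ξξ = exp(t)u_ξξ; substituting and dividing by exp(t), the lower-order terms cancel: u_tt = (1/4)u_ξξ (standard wave equation).
Data for u: u(ξ,0) = ψ(ξ,0) = sin(ξ) + sin(3ξ); u_t(ξ,0) = ψ_t(ξ,0) - ψ(ξ,0) = -2sin(2ξ). The boundary conditions carry over: u(0,t) = u(π,t) = 0.
Separating variables: u = Σ [A_n cos(ω_n t) + B_n sin(ω_n t)] sin(nξ), ω_n = n/2. From ICs (B_n = velocity coefficient / ω_n): A_1=1, A_3=1, B_2=-2.
So u(ξ,t) = -2sin(t)sin(2ξ) + sin(ξ)cos(t/2) + sin(3ξ)cos(3t/2), and ψ(ξ,t) = exp(t)u(ξ,t).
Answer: ψ(ξ, t) = -2exp(t)sin(t)sin(2ξ) + exp(t)sin(ξ)cos(t/2) + exp(t)sin(3ξ)cos(3t/2)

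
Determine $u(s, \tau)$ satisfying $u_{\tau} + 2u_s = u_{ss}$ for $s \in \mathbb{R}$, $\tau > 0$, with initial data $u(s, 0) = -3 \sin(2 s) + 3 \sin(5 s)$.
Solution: Moving frame: $\eta = s - 2\tau$, $\sigma = \tau$, $u = w(\eta,\sigma)$, so $u_{\tau} = w_{\sigma} - 2w_{\eta}$ and $u_{ss} = w_{\eta\eta}$.
Hence $u_{\tau} + 2u_s = w_{\sigma}$ and the PDE becomes the heat equation $w_{\sigma} = w_{\eta\eta}$ on $\eta \in \mathbb{R}$.
Initial data: $w(\eta,0) = u(\eta,0) = -3 \sin(2 \eta) + 3 \sin(5 \eta)$. Each mode $\sin(n\eta)$ decays as $e^{-n^2\sigma}$ on $\mathbb{R}$, so $w(\eta,\sigma) = \sum c_n e^{-n^2\sigma} \sin(n\eta)$ with $c_2=-3, c_5=3$: $w(\eta,\sigma) = -3 e^{-4 \sigma} \sin(2 \eta) + 3 e^{-25 \sigma} \sin(5 \eta)$.
Substituting back: $u(s,\tau) = w(s - 2\tau, \tau)$.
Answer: $u(s, \tau) = 3 e^{-4 \tau} \sin(4 \tau - 2 s) - 3 e^{-25 \tau} \sin(10 \tau - 5 s)$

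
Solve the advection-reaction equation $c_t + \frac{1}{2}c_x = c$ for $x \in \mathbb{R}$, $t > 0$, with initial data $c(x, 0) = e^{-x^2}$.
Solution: Substitute $c = e^{t}u$.
Then $c_t = e^{t}(u_t + u)$, $c_x = e^{t}u_x$; substituting and dividing by $e^{t}$, the lower-order terms cancel: $u_t + \frac{1}{2}u_x = 0$ (standard advection equation).
Data for $u$: $u(x,0) = c(x,0) = e^{-x^2}$.
By characteristics ($dx/dt = 1/2$), $u(x,t) = f(x - \frac{1}{2}t)$ with $f = u( \cdot , 0)$.
So $u(x,t) = e^{-(-t/2 + x)^2}$, and $c(x,t) = e^{t}u(x,t)$.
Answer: $c(x, t) = e^{t} e^{-(-t/2 + x)^2}$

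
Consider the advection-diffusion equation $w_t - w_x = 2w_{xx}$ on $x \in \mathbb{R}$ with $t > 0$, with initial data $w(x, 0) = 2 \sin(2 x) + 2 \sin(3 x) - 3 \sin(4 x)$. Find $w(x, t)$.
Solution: Change to a moving frame: let $\eta = x + t$, $\sigma = t$ and write $w(x,t) = u(\eta,\sigma)$.
By the chain rule $w_t = u_{\sigma} + u_{\eta}$, $w_x = u_{\eta}$, $w_{xx} = u_{\eta\eta}$.
Then $w_t - w_x = u_{\sigma}$: the advection term cancels and the PDE becomes the heat equation $u_{\sigma} = 2u_{\eta\eta}$ on $\eta \in \mathbb{R}$.
Initial data: $u(\eta,0) = w(\eta,0) = 2 \sin(2 \eta) + 2 \sin(3 \eta) - 3 \sin(4 \eta)$.
On $\eta \in \mathbb{R}$ each mode satisfies $(\sin(n\eta))'' = -n^2 \sin(n\eta)$, so $e^{-2n^2\sigma} \sin(n\eta)$ solves the heat equation; by superposition $u(\eta,\sigma) = \sum c_n e^{-2n^2\sigma} \sin(n\eta)$.
Reading off the coefficients: $c_2=2, c_3=2, c_4=-3$, so $u(\eta,\sigma) = 2 e^{-8 \sigma} \sin(2 \eta) + 2 e^{-18 \sigma} \sin(3 \eta) - 3 e^{-32 \sigma} \sin(4 \eta)$.
Substituting back $\eta = x + t$, $\sigma = t$: $w(x,t) = u(x + t, t)$.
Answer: $w(x, t) = 2 e^{-8 t} \sin(2 t + 2 x) + 2 e^{-18 t} \sin(3 t + 3 x) - 3 e^{-32 t} \sin(4 t + 4 x)$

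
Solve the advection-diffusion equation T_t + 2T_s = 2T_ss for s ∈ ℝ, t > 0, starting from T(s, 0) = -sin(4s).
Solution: Moving frame: η = s - 2t, σ = t, T = u(η,σ), so T_t = u_σ - 2u_η and T_ss = u_ηη.
Hence T_t + 2T_s = u_σ and the PDE becomes the heat equation u_σ = 2u_ηη on η ∈ ℝ.
Initial data: u(η,0) = T(η,0) = -sin(4η). Each mode sin(nη) decays as exp(-2n²σ) on ℝ, so u(η,σ) = Σ c_n exp(-2n²σ) sin(nη) with c_4=-1: u(η,σ) = -exp(-32σ)sin(4η).
Substituting back: T(s,t) = u(s - 2t, t).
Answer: T(s, t) = -exp(-32t)sin(4s - 8t)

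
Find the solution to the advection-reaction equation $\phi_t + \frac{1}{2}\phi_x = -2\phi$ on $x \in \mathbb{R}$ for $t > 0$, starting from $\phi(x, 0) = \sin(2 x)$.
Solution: Substitute $\phi = e^{-2t}u$.
Then $\phi_t = e^{-2t}(u_t - 2u)$, $\phi_x = e^{-2t}u_x$; substituting and dividing by $e^{-2t}$, the lower-order terms cancel: $u_t + \frac{1}{2}u_x = 0$ (standard advection equation).
Data for $u$: $u(x,0) = \phi(x,0) = \sin(2 x)$.
By characteristics ($dx/dt = 1/2$), $u(x,t) = f(x - \frac{1}{2}t)$ with $f = u( \cdot , 0)$.
So $u(x,t) = - \sin(t - 2 x)$, and $\phi(x,t) = e^{-2t}u(x,t)$.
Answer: $\phi(x, t) = - e^{-2 t} \sin(t - 2 x)$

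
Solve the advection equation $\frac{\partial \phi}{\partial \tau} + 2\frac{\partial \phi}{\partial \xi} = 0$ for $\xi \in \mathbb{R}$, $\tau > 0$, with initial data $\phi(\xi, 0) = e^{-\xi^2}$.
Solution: By characteristics ($d\xi/d\tau = 2$), $\phi(\xi,\tau) = f(\xi - 2\tau)$ with $f = \phi( \cdot , 0)$.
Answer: $\phi(\xi, \tau) = e^{-(-2 \tau + \xi)^2}$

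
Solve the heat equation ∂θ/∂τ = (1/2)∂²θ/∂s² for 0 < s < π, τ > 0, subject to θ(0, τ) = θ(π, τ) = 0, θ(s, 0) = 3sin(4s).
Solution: Using separation of variables θ = X(s)G(τ):
Eigenfunctions: sin(ns), n = 1, 2, 3, ...
General solution: θ(s, τ) = Σ c_n sin(ns) exp(-n² τ/2)
Matching θ(s,0) = 3sin(4s) term by term: c_4=3.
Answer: θ(s, τ) = 3exp(-8τ)sin(4s)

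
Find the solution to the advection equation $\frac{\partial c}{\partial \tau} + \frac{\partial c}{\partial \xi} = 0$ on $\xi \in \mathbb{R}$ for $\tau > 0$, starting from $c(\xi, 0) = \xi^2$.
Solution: By characteristics ($d\xi/d\tau = 1$), $c(\xi,\tau) = f(\xi - \tau)$ with $f = c( \cdot , 0)$.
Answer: $c(\xi, \tau) = \tau^2 - 2 \tau \xi + \xi^2$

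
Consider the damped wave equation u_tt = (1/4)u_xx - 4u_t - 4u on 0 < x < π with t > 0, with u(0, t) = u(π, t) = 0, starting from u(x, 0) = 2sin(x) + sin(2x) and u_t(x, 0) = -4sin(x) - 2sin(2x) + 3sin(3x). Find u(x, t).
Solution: Substitute u = exp(-2t)w, i.e. w = exp(2t)u.
By the product rule, u_t = exp(-2t)(w_t - 2w), u_tt = exp(-2t)(w_tt - 4w_t + 4w), u_xx = exp(-2t)w_xx.
Substituting into the PDE and dividing by exp(-2t): w_tt - 4w_t + 4w = (1/4)w_xx - 4(w_t - 2w) - 4w.
The lower-order terms cancel, leaving the standard wave equation w_tt = (1/4)w_xx.
Initial data for w: w(x,0) = u(x,0) = 2sin(x) + sin(2x); w_t(x,0) = u_t(x,0) + 2u(x,0) = 3sin(3x). The boundary conditions carry over: w(0,t) = w(π,t) = 0.
Solve for w:
  Using separation of variables w = X(x)T(t):
  Eigenfunctions: sin(nx), n = 1, 2, 3, ...
  General solution: w(x, t) = Σ [A_n cos(n t/2) + B_n sin(n t/2)] sin(nx)
  From w(x,0) = 2sin(x) + sin(2x): A_1=2, A_2=1. From w_t(x,0) = 3sin(3x), using w_t(x,0) = Σ ω_n B_n sin(nx) with ω_n = n/2: B_3 = 3/(3/2) = 2.
Hence w(x,t) = 2sin(3t/2)sin(3x) + 2sin(x)cos(t/2) + sin(2x)cos(t).
Transform back: u(x,t) = exp(-2t)w(x,t).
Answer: u(x, t) = 2exp(-2t)sin(3t/2)sin(3x) + 2exp(-2t)sin(x)cos(t/2) + exp(-2t)sin(2x)cos(t)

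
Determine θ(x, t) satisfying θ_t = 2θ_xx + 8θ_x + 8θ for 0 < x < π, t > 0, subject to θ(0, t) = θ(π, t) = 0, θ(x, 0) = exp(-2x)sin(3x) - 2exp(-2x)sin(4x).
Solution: Substitute θ = exp(-2x)u.
Then θ_x = exp(-2x)(u_x - 2u), θ_xx = exp(-2x)(u_xx - 4u_x + 4u), θ_t = exp(-2x)u_t; substituting and dividing by exp(-2x), the lower-order terms cancel: u_t = 2u_xx (standard heat equation).
Data for u: u(x,0) = exp(2x)θ(x,0) = sin(3x) - 2sin(4x). The boundary conditions carry over: u(0,t) = u(π,t) = 0.
Separating variables: u = Σ c_n exp(-2n²t) sin(nx). From u(x,0) = sin(3x) - 2sin(4x): c_3=1, c_4=-2.
So u(x,t) = exp(-18t)sin(3x) - 2exp(-32t)sin(4x), and θ(x,t) = exp(-2x)u(x,t).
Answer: θ(x, t) = exp(-18t)exp(-2x)sin(3x) - 2exp(-32t)exp(-2x)sin(4x)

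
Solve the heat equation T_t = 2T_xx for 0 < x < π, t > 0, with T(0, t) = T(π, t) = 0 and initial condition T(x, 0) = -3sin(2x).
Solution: Separating variables: T = Σ c_n exp(-2n²t) sin(nx). From T(x,0) = -3sin(2x): c_2=-3.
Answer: T(x, t) = -3exp(-8t)sin(2x)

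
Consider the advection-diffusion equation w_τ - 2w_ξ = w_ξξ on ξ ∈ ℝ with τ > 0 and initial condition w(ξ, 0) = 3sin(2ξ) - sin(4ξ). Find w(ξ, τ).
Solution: Change to a moving frame: let η = ξ + 2τ, σ = τ and write w(ξ,τ) = u(η,σ).
By the chain rule w_τ = u_σ + 2u_η, w_ξ = u_η, w_ξξ = u_ηη.
Then w_τ - 2w_ξ = u_σ: the advection term cancels and the PDE becomes the heat equation u_σ = u_ηη on η ∈ ℝ.
Initial data: u(η,0) = w(η,0) = 3sin(2η) - sin(4η).
On η ∈ ℝ each mode satisfies (sin(nη))″ = -n² sin(nη), so exp(-n²σ) sin(nη) solves the heat equation; by superposition u(η,σ) = Σ c_n exp(-n²σ) sin(nη).
Reading off the coefficients: c_2=3, c_4=-1, so u(η,σ) = 3exp(-4σ)sin(2η) - exp(-16σ)sin(4η).
Substituting back η = ξ + 2τ, σ = τ: w(ξ,τ) = u(ξ + 2τ, τ).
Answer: w(ξ, τ) = 3exp(-4τ)sin(2ξ + 4τ) - exp(-16τ)sin(4ξ + 8τ)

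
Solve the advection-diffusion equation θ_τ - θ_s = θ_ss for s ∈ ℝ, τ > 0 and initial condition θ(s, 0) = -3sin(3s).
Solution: Change to a moving frame: let η = s + τ, σ = τ and write θ(s,τ) = u(η,σ).
By the chain rule θ_τ = u_σ + u_η, θ_s = u_η, θ_ss = u_ηη.
Then θ_τ - θ_s = u_σ: the advection term cancels and the PDE becomes the heat equation u_σ = u_ηη on η ∈ ℝ.
Initial data: u(η,0) = θ(η,0) = -3sin(3η).
On η ∈ ℝ each mode satisfies (sin(nη))″ = -n² sin(nη), so exp(-n²σ) sin(nη) solves the heat equation; by superposition u(η,σ) = Σ c_n exp(-n²σ) sin(nη).
Reading off the coefficients: c_3=-3, so u(η,σ) = -3exp(-9σ)sin(3η).
Substituting back η = s + τ, σ = τ: θ(s,τ) = u(s + τ, τ).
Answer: θ(s, τ) = -3exp(-9τ)sin(3s + 3τ)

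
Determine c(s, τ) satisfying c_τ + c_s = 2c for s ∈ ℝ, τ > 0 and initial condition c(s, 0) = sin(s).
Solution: Substitute c = exp(2τ)u, i.e. u = exp(-2τ)c.
By the product rule, c_τ = exp(2τ)(u_τ + 2u), c_s = exp(2τ)u_s.
Substituting into the PDE and dividing by exp(2τ): u_τ + 2u + u_s = 2u.
The lower-order terms cancel, leaving the standard advection equation u_τ + u_s = 0.
Initial data for u: u(s,0) = c(s,0) = sin(s).
Solve for u:
  By method of characteristics (waves move right with speed 1):
  Along characteristics s - τ = const, u is constant, so u(s,τ) = f(s - τ) with f = u(·, 0).
Hence u(s,τ) = sin(s - τ).
Transform back: c(s,τ) = exp(2τ)u(s,τ).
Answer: c(s, τ) = exp(2τ)sin(s - τ)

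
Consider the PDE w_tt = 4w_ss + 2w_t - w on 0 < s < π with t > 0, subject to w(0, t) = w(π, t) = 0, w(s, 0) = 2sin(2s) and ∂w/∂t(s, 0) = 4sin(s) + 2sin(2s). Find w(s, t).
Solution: Substitute w = exp(t)u.
Then w_t = exp(t)(u_t + u), w_tt = exp(t)(u_tt + 2u_t + u), w_ss = exp(t)u_ss; substituting and dividing by exp(t), the lower-order terms cancel: u_tt = 4u_ss (standard wave equation).
Data for u: u(s,0) = w(s,0) = 2sin(2s); u_t(s,0) = w_t(s,0) - w(s,0) = 4sin(s). The boundary conditions carry over: u(0,t) = u(π,t) = 0.
Separating variables: u = Σ [A_n cos(ω_n t) + B_n sin(ω_n t)] sin(ns), ω_n = 2n. From ICs (B_n = velocity coefficient / ω_n): A_2=2, B_1=2.
So u(s,t) = 2sin(s)sin(2t) + 2sin(2s)cos(4t), and w(s,t) = exp(t)u(s,t).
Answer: w(s, t) = 2exp(t)sin(s)sin(2t) + 2exp(t)sin(2s)cos(4t)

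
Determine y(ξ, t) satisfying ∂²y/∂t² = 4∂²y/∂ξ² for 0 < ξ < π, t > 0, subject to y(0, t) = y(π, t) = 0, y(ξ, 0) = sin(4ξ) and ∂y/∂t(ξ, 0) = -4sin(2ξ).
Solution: Using separation of variables y = X(ξ)T(t):
Eigenfunctions: sin(nξ), n = 1, 2, 3, ...
General solution: y(ξ, t) = Σ [A_n cos(2n t) + B_n sin(2n t)] sin(nξ)
From y(ξ,0) = sin(4ξ): A_4=1. From y_t(ξ,0) = -4sin(2ξ), using y_t(ξ,0) = Σ ω_n B_n sin(nξ) with ω_n = 2n: B_2 = (-4)/4 = -1.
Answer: y(ξ, t) = -sin(4t)sin(2ξ) + sin(4ξ)cos(8t)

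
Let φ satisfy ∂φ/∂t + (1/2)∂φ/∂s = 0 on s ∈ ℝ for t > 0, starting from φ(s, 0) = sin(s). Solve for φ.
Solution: By characteristics (ds/dt = 1/2), φ(s,t) = f(s - (1/2)t) with f = φ(·, 0).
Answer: φ(s, t) = sin(s - t/2)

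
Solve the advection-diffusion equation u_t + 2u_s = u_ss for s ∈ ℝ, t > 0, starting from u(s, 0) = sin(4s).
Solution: Moving frame: η = s - 2t, σ = t, u = w(η,σ), so u_t = w_σ - 2w_η and u_ss = w_ηη.
Hence u_t + 2u_s = w_σ and the PDE becomes the heat equation w_σ = w_ηη on η ∈ ℝ.
Initial data: w(η,0) = u(η,0) = sin(4η). Each mode sin(nη) decays as exp(-n²σ) on ℝ, so w(η,σ) = Σ c_n exp(-n²σ) sin(nη) with c_4=1: w(η,σ) = exp(-16σ)sin(4η).
Substituting back: u(s,t) = w(s - 2t, t).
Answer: u(s, t) = exp(-16t)sin(4s - 8t)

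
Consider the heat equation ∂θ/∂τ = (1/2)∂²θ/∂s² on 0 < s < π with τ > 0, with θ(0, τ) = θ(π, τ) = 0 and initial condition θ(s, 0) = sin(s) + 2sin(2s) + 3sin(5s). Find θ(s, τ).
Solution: Using separation of variables θ = X(s)G(τ):
Eigenfunctions: sin(ns), n = 1, 2, 3, ...
General solution: θ(s, τ) = Σ c_n sin(ns) exp(-n² τ/2)
Matching θ(s,0) = sin(s) + 2sin(2s) + 3sin(5s) term by term: c_1=1, c_2=2, c_5=3.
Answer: θ(s, τ) = 2exp(-2τ)sin(2s) + exp(-τ/2)sin(s) + 3exp(-25τ/2)sin(5s)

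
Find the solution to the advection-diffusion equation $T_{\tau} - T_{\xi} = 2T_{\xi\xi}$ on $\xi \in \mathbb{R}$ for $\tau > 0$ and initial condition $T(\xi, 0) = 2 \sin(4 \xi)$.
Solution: Change to a moving frame: let $\eta = \xi + \tau$, $\sigma = \tau$ and write $T(\xi,\tau) = u(\eta,\sigma)$.
By the chain rule $T_{\tau} = u_{\sigma} + u_{\eta}$, $T_{\xi} = u_{\eta}$, $T_{\xi\xi} = u_{\eta\eta}$.
Then $T_{\tau} - T_{\xi} = u_{\sigma}$: the advection term cancels and the PDE becomes the heat equation $u_{\sigma} = 2u_{\eta\eta}$ on $\eta \in \mathbb{R}$.
Initial data: $u(\eta,0) = T(\eta,0) = 2 \sin(4 \eta)$.
On $\eta \in \mathbb{R}$ each mode satisfies $(\sin(n\eta))'' = -n^2 \sin(n\eta)$, so $e^{-2n^2\sigma} \sin(n\eta)$ solves the heat equation; by superposition $u(\eta,\sigma) = \sum c_n e^{-2n^2\sigma} \sin(n\eta)$.
Reading off the coefficients: $c_4=2$, so $u(\eta,\sigma) = 2 e^{-32 \sigma} \sin(4 \eta)$.
Substituting back $\eta = \xi + \tau$, $\sigma = \tau$: $T(\xi,\tau) = u(\xi + \tau, \tau)$.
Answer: $T(\xi, \tau) = 2 e^{-32 \tau} \sin(4 \tau + 4 \xi)$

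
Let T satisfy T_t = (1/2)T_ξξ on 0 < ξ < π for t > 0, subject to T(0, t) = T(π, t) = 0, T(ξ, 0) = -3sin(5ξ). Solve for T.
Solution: Using separation of variables T = X(ξ)G(t):
Eigenfunctions: sin(nξ), n = 1, 2, 3, ...
General solution: T(ξ, t) = Σ c_n sin(nξ) exp(-n² t/2)
Matching T(ξ,0) = -3sin(5ξ) term by term: c_5=-3.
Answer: T(ξ, t) = -3exp(-25t/2)sin(5ξ)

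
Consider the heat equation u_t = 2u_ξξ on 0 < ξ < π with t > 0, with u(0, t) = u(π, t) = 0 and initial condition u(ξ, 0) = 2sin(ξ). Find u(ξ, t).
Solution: Separating variables: u = Σ c_n exp(-2n²t) sin(nξ). From u(ξ,0) = 2sin(ξ): c_1=2.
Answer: u(ξ, t) = 2exp(-2t)sin(ξ)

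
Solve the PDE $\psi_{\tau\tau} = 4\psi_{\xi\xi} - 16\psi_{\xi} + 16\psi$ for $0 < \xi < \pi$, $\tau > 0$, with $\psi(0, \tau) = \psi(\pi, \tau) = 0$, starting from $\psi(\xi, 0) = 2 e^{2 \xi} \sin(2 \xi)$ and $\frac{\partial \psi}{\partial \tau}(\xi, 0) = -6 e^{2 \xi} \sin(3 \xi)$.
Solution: Substitute $\psi = e^{2\xi}u$, i.e. $u = e^{-2\xi}\psi$.
By the product rule, $\psi_{\xi} = e^{2\xi}(u_{\xi} + 2u)$, $\psi_{\xi\xi} = e^{2\xi}(u_{\xi\xi} + 4u_{\xi} + 4u)$, $\psi_{\tau\tau} = e^{2\xi}u_{\tau\tau}$.
Substituting into the PDE and dividing by $e^{2\xi}$: $u_{\tau\tau} = 4(u_{\xi\xi} + 4u_{\xi} + 4u) - 16(u_{\xi} + 2u) + 16u$.
The lower-order terms cancel, leaving the standard wave equation $u_{\tau\tau} = 4u_{\xi\xi}$.
Initial data for $u$: $u(\xi,0) = e^{-2\xi}\psi(\xi,0) = 2 \sin(2 \xi)$; $u_{\tau}(\xi,0) = e^{-2\xi}\psi_{\tau}(\xi,0) = -6 \sin(3 \xi)$. The boundary conditions carry over: $u(0,\tau) = u(\pi,\tau) = 0$.
Solve for $u$:
  Using separation of variables $u = X(\xi)T(\tau)$:
  Eigenfunctions: $\sin(n\xi)$, $n = 1, 2, 3, \ldots$
  General solution: $u(\xi, \tau) = \sum [A_n \cos(2n \tau) + B_n \sin(2n \tau)] \sin(n\xi)$
  From $u(\xi,0) = 2 \sin(2 \xi)$: $A_2=2$. From $u_{\tau}(\xi,0) = -6 \sin(3 \xi)$, using $u_{\tau}(\xi,0) = \sum \omega_n B_n \sin(n\xi)$ with $\omega_n = 2n$: $B_3 = (-6)/6 = -1$.
Hence $u(\xi,\tau) = 2 \sin(2 \xi) \cos(4 \tau) - \sin(3 \xi) \sin(6 \tau)$.
Transform back: $\psi(\xi,\tau) = e^{2\xi}u(\xi,\tau)$.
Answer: $\psi(\xi, \tau) = - e^{2 \xi} \sin(6 \tau) \sin(3 \xi) + 2 e^{2 \xi} \sin(2 \xi) \cos(4 \tau)$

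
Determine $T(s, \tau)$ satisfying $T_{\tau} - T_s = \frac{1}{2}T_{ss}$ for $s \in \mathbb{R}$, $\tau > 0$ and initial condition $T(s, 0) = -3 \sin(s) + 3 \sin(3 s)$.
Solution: Change to a moving frame: let $\eta = s + \tau$, $\sigma = \tau$ and write $T(s,\tau) = u(\eta,\sigma)$.
By the chain rule $T_{\tau} = u_{\sigma} + u_{\eta}$, $T_s = u_{\eta}$, $T_{ss} = u_{\eta\eta}$.
Then $T_{\tau} - T_s = u_{\sigma}$: the advection term cancels and the PDE becomes the heat equation $u_{\sigma} = \frac{1}{2}u_{\eta\eta}$ on $\eta \in \mathbb{R}$.
Initial data: $u(\eta,0) = T(\eta,0) = -3 \sin(\eta) + 3 \sin(3 \eta)$.
On $\eta \in \mathbb{R}$ each mode satisfies $(\sin(n\eta))'' = -n^2 \sin(n\eta)$, so $e^{-n^2\sigma/2} \sin(n\eta)$ solves the heat equation; by superposition $u(\eta,\sigma) = \sum c_n e^{-n^2\sigma/2} \sin(n\eta)$.
Reading off the coefficients: $c_1=-3, c_3=3$, so $u(\eta,\sigma) = -3 e^{-\sigma/2} \sin(\eta) + 3 e^{-9 \sigma/2} \sin(3 \eta)$.
Substituting back $\eta = s + \tau$, $\sigma = \tau$: $T(s,\tau) = u(s + \tau, \tau)$.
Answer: $T(s, \tau) = -3 e^{-\tau/2} \sin(\tau + s) + 3 e^{-9 \tau/2} \sin(3 \tau + 3 s)$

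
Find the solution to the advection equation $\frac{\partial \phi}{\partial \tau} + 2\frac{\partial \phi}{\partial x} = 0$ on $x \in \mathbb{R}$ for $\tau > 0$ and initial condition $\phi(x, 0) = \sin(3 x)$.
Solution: By method of characteristics (waves move right with speed 2):
Along characteristics $x - 2\tau =$ const, $\phi$ is constant, so $\phi(x,\tau) = f(x - 2\tau)$ with $f = \phi( \cdot , 0)$.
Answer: $\phi(x, \tau) = - \sin(6 \tau - 3 x)$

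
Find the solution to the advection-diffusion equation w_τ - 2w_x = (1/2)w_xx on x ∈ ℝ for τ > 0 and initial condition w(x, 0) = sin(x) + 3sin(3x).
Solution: Moving frame: η = x + 2τ, σ = τ, w = u(η,σ), so w_τ = u_σ + 2u_η and w_xx = u_ηη.
Hence w_τ - 2w_x = u_σ and the PDE becomes the heat equation u_σ = (1/2)u_ηη on η ∈ ℝ.
Initial data: u(η,0) = w(η,0) = sin(η) + 3sin(3η). Each mode sin(nη) decays as exp(-n²σ/2) on ℝ, so u(η,σ) = Σ c_n exp(-n²σ/2) sin(nη) with c_1=1, c_3=3: u(η,σ) = exp(-σ/2)sin(η) + 3exp(-9σ/2)sin(3η).
Substituting back: w(x,τ) = u(x + 2τ, τ).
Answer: w(x, τ) = exp(-τ/2)sin(x + 2τ) + 3exp(-9τ/2)sin(3x + 6τ)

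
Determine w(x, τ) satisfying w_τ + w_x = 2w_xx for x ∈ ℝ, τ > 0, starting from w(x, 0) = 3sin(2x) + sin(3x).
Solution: Change to a moving frame: let η = x - τ, σ = τ and write w(x,τ) = u(η,σ).
By the chain rule w_τ = u_σ - u_η, w_x = u_η, w_xx = u_ηη.
Then w_τ + w_x = u_σ: the advection term cancels and the PDE becomes the heat equation u_σ = 2u_ηη on η ∈ ℝ.
Initial data: u(η,0) = w(η,0) = 3sin(2η) + sin(3η).
On η ∈ ℝ each mode satisfies (sin(nη))″ = -n² sin(nη), so exp(-2n²σ) sin(nη) solves the heat equation; by superposition u(η,σ) = Σ c_n exp(-2n²σ) sin(nη).
Reading off the coefficients: c_2=3, c_3=1, so u(η,σ) = 3exp(-8σ)sin(2η) + exp(-18σ)sin(3η).
Substituting back η = x - τ, σ = τ: w(x,τ) = u(x - τ, τ).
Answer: w(x, τ) = 3exp(-8τ)sin(2x - 2τ) + exp(-18τ)sin(3x - 3τ)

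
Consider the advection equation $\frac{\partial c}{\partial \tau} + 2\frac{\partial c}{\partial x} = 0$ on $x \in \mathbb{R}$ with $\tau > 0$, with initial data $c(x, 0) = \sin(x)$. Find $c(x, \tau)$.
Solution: By method of characteristics (waves move right with speed 2):
Along characteristics $x - 2\tau =$ const, $c$ is constant, so $c(x,\tau) = f(x - 2\tau)$ with $f = c( \cdot , 0)$.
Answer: $c(x, \tau) = - \sin(2 \tau - x)$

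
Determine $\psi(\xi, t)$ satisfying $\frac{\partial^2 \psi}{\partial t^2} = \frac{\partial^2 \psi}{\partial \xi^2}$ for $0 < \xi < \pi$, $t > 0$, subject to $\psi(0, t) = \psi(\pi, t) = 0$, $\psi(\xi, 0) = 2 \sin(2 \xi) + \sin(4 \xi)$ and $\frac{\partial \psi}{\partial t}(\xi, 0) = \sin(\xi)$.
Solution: Using separation of variables $\psi = X(\xi)T(t)$:
Eigenfunctions: $\sin(n\xi)$, $n = 1, 2, 3, \ldots$
General solution: $\psi(\xi, t) = \sum [A_n \cos(n t) + B_n \sin(n t)] \sin(n\xi)$
From $\psi(\xi,0) = 2 \sin(2 \xi) + \sin(4 \xi)$: $A_2=2, A_4=1$. From $\psi_t(\xi,0) = \sin(\xi)$, using $\psi_t(\xi,0) = \sum \omega_n B_n \sin(n\xi)$ with $\omega_n = n$: $B_1 = 1/1 = 1$.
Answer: $\psi(\xi, t) = \sin(\xi) \sin(t) + 2 \sin(2 \xi) \cos(2 t) + \sin(4 \xi) \cos(4 t)$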